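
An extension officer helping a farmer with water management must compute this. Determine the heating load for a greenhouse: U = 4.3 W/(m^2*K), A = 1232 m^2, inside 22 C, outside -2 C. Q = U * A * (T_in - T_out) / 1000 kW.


dT = 22 - (-2) = 24 K
Q = U * A * dT
  = 4.3 * 1232 * 24
  = 127142.40 W = 127.14 kW


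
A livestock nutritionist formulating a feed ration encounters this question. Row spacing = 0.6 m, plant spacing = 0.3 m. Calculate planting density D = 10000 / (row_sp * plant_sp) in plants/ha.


D = 10000 / (row_sp * plant_sp)
  = 10000 / (0.6 * 0.3)
  = 10000 / 0.1800
  = 55555.56 plants/ha


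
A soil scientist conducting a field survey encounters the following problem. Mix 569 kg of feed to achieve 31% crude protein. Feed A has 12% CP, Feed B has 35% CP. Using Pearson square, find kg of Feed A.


parts_A = CP_b - target = 35 - 31 = 4
parts_B = target - CP_a = 31 - 12 = 19
total_parts = 4 + 19 = 23
Feed A = 569 * 4 / 23 = 98.96 kg
Feed B = 569 * 19 / 23 = 470.04 kg

98.96 kg


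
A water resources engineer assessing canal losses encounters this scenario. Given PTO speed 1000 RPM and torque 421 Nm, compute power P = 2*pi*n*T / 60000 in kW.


P = 2*pi*n*T / 60000
  = 2*pi * 1000 * 421 / 60000
  = 2645221.01 / 60000
  = 44.09 kW


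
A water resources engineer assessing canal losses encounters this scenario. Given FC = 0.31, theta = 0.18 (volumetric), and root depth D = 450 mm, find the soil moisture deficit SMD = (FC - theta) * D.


SMD = (FC - theta) * D
    = (0.31 - 0.18) * 450
    = 0.130 * 450
    = 58.50 mm


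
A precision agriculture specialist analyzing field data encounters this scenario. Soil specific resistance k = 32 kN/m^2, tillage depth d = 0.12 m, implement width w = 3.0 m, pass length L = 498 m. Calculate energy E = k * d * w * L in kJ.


E = k * d * w * L
  = 32 * 0.12 * 3.0 * 498
  = 5736.96 kJ


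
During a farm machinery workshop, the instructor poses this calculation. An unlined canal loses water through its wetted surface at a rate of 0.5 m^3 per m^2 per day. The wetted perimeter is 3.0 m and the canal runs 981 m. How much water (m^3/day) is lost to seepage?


S = C * P * L
  = 0.5 * 3.0 * 981
  = 1471.50 m^3/day


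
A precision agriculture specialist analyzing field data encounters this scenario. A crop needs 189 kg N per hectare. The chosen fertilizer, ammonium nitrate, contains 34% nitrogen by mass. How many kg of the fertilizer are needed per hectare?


Rate = N_required / (N_content / 100)
     = 189 / (34 / 100)
     = 189 / 0.34
     = 555.88 kg/ha


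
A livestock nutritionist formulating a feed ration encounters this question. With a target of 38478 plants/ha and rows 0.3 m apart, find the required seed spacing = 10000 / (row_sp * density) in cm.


spacing = 10000 / (row_sp * density)
        = 10000 / (0.3 * 38478)
        = 10000 / 11543.40
        = 0.86630 m = 86.63 cm


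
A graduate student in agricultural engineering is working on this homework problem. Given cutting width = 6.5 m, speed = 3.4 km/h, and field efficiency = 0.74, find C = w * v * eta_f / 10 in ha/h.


C = w * v * eta_f / 10
  = 6.5 * 3.4 * 0.74 / 10
  = 16.35 / 10
  = 1.64 ha/h


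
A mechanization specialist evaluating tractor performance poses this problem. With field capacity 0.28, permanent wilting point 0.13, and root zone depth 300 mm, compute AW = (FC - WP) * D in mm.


AW = (FC - WP) * D
   = (0.28 - 0.13) * 300
   = 0.15 * 300
   = 45 mm


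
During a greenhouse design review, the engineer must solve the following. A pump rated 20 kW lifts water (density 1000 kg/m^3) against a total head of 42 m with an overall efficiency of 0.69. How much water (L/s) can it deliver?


Q = (P * 1000 * eta) / (rho * g * H)
  = (20 * 1000 * 0.69) / (1000 * 9.81 * 42)
  = 13800 / 412020
  = 0.03349 m^3/s = 33.49 L/s


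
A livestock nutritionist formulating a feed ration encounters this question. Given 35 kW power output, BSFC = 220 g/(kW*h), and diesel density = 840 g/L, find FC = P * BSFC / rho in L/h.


FC = P * BSFC / rho_fuel
   = 35 * 220 / 840
   = 7700 / 840
   = 9.17 L/h


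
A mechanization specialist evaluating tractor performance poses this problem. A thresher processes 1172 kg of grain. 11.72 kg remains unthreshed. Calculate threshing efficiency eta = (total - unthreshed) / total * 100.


eta = (total - unthreshed) / total * 100
    = (1172 - 11.72) / 1172 * 100
    = 1160.28 / 1172 * 100
    = 99%


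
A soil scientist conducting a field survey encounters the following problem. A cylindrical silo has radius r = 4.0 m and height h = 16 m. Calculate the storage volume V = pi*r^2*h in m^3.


V = pi * r^2 * h
  = pi * 4.0^2 * 16
  = pi * 16 * 16
  = 804.25 m^3


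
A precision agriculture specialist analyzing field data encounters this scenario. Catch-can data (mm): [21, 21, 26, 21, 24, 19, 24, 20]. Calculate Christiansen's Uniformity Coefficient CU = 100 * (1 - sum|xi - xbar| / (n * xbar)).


xbar = 176 / 8 = 22
sum|xi - xbar| = 16
CU = 100 * (1 - 16 / (8 * 22))
   = 100 * (1 - 0.0909)
   = 90.91%


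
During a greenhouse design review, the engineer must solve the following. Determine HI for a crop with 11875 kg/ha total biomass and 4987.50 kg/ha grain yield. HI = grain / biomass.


HI = grain_yield / biomass
   = 4987.50 / 11875
   = 0.42


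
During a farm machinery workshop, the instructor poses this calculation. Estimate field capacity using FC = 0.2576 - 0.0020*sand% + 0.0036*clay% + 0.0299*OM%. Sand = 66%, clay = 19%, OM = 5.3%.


FC = 0.2576 - 0.0020*66 + 0.0036*19 + 0.0299*5.3
   = 0.2576 - 0.1320 + 0.0684 + 0.1585
   = 0.3525


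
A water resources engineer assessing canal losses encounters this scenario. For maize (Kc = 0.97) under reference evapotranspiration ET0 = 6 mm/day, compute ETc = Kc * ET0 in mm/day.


ETc = Kc * ET0
    = 0.97 * 6
    = 5.82 mm/day


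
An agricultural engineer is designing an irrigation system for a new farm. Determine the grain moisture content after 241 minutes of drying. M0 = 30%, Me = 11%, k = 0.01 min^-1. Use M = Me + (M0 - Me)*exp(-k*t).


M = Me + (M0 - Me) * e^(-k*t)
  = 11 + (30 - 11) * e^(-0.01*241)
  = 11 + 19 * e^(-2.410)
  = 11 + 19 * 0.08982
  = 11 + 1.7065
  = 12.71%


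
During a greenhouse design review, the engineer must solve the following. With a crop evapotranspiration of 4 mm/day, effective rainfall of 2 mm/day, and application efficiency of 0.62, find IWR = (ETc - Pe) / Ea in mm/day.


IWR = (ETc - Pe) / Ea
    = (4 - 2) / 0.62
    = 2 / 0.62
    = 3.23 mm/day


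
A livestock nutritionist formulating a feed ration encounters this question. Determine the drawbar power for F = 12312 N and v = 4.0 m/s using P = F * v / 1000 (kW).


P = F * v / 1000
  = 12312 * 4.0 / 1000
  = 49248 / 1000
  = 49.25 kW


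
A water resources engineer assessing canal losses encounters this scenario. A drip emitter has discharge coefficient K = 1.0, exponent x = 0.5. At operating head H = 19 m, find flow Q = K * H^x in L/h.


Q = K * H^x
  = 1.0 * 19^0.5
  = 1.0 * 4.3589
  = 4.36 L/h


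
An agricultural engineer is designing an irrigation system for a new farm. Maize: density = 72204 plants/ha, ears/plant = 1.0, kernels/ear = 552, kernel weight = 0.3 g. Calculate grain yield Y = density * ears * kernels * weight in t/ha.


Y = density * ears * kernels * kw
  = 72204 * 1.0 * 552 * 0.3 g/ha
  = 11956982.40 g/ha
  = 11956.98 kg/ha = 11.96 t/ha


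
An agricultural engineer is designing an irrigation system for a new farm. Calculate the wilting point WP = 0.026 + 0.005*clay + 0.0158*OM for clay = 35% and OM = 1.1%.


WP = 0.026 + 0.005*35 + 0.0158*1.1
   = 0.026 + 0.1750 + 0.0174
   = 0.2184


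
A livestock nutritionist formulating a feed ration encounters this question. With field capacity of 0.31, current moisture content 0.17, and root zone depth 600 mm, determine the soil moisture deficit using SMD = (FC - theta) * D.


SMD = (FC - theta) * D
    = (0.31 - 0.17) * 600
    = 0.140 * 600
    = 84 mm


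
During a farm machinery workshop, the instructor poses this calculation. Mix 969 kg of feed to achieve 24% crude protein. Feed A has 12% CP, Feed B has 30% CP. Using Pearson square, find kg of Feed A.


parts_A = CP_b - target = 30 - 24 = 6
parts_B = target - CP_a = 24 - 12 = 12
total_parts = 6 + 12 = 18
Feed A = 969 * 6 / 18 = 323 kg
Feed B = 969 * 12 / 18 = 646 kg

323 kg


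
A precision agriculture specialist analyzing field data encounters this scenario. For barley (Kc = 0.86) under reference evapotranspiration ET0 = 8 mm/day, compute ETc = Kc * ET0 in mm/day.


ETc = Kc * ET0
    = 0.86 * 8
    = 6.88 mm/day


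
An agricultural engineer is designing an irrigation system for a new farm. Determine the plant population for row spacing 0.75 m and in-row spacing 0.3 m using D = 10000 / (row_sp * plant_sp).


D = 10000 / (row_sp * plant_sp)
  = 10000 / (0.75 * 0.3)
  = 10000 / 0.2250
  = 44444.44 plants/ha


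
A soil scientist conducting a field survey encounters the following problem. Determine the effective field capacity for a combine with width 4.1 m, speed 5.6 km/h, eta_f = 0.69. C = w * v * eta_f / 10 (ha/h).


C = w * v * eta_f / 10
  = 4.1 * 5.6 * 0.69 / 10
  = 15.84 / 10
  = 1.58 ha/h


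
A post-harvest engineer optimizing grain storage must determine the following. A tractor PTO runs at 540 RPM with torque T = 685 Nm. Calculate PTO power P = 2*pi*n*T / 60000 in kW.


P = 2*pi*n*T / 60000
  = 2*pi * 540 * 685 / 60000
  = 2324150.25 / 60000
  = 38.74 kW


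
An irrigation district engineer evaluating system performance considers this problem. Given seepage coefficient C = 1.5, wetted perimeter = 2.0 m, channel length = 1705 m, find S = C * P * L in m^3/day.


S = C * P * L
  = 1.5 * 2.0 * 1705
  = 5115 m^3/day


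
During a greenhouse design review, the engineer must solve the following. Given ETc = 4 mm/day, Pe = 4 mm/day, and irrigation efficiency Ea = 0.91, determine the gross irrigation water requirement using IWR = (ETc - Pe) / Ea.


IWR = (ETc - Pe) / Ea
    = (4 - 4) / 0.91
    = 0 / 0.91
    = 0 mm/day


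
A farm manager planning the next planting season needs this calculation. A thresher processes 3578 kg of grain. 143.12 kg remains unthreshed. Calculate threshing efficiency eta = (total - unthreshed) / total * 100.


eta = (total - unthreshed) / total * 100
    = (3578 - 143.12) / 3578 * 100
    = 3434.88 / 3578 * 100
    = 96%


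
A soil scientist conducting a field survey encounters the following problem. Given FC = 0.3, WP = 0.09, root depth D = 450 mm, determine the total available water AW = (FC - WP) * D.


AW = (FC - WP) * D
   = (0.3 - 0.09) * 450
   = 0.21 * 450
   = 94.50 mm


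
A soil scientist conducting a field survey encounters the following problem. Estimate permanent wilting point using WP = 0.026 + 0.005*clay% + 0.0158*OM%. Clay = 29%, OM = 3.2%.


WP = 0.026 + 0.005*29 + 0.0158*3.2
   = 0.026 + 0.1450 + 0.0506
   = 0.2216


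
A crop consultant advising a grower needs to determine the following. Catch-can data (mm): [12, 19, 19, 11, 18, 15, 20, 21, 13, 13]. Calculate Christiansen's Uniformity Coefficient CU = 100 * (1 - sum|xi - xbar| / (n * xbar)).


xbar = 161 / 10 = 16.100
sum|xi - xbar| = 33
CU = 100 * (1 - 33 / (10 * 16.100))
   = 100 * (1 - 0.2050)
   = 79.50%


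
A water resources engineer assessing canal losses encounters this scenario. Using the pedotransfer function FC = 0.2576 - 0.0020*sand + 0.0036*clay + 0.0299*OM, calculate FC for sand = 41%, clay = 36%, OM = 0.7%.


FC = 0.2576 - 0.0020*41 + 0.0036*36 + 0.0299*0.7
   = 0.2576 - 0.0820 + 0.1296 + 0.0209
   = 0.3261


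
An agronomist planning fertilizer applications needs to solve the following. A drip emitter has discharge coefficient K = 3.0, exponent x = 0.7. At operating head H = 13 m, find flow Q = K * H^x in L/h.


Q = K * H^x
  = 3.0 * 13^0.7
  = 3.0 * 6.0223
  = 18.07 L/h


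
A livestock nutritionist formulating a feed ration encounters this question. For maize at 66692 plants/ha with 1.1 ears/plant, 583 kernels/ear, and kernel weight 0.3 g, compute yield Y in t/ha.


Y = density * ears * kernels * kw
  = 66692 * 1.1 * 583 * 0.3 g/ha
  = 12830873.88 g/ha
  = 12830.87 kg/ha = 12.83 t/ha


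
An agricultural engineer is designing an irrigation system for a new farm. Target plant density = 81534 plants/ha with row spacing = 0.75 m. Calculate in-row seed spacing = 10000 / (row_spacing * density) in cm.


spacing = 10000 / (row_sp * density)
        = 10000 / (0.75 * 81534)
        = 10000 / 61150.50
        = 0.16353 m = 16.35 cm


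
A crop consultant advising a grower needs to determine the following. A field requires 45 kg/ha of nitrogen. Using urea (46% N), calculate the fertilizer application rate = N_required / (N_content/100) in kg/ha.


Rate = N_required / (N_content / 100)
     = 45 / (46 / 100)
     = 45 / 0.46
     = 97.83 kg/ha


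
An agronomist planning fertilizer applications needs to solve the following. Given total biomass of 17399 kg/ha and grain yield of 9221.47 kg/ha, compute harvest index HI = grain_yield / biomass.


HI = grain_yield / biomass
   = 9221.47 / 17399
   = 0.53


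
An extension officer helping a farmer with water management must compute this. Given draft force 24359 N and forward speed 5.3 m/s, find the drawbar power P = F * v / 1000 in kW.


P = F * v / 1000
  = 24359 * 5.3 / 1000
  = 129102.70 / 1000
  = 129.10 kW


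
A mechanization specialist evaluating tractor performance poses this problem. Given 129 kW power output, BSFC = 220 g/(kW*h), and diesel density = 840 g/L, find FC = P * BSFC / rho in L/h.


FC = P * BSFC / rho_fuel
   = 129 * 220 / 840
   = 28380 / 840
   = 33.79 L/h


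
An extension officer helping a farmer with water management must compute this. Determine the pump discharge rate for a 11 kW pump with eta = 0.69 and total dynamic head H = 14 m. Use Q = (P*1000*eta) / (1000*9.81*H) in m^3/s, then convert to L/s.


Q = (P * 1000 * eta) / (rho * g * H)
  = (11 * 1000 * 0.69) / (1000 * 9.81 * 14)
  = 7590 / 137340
  = 0.05526 m^3/s = 55.26 L/s


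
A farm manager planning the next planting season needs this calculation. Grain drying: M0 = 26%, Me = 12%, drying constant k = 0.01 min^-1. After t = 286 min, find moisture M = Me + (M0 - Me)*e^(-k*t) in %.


M = Me + (M0 - Me) * e^(-k*t)
  = 12 + (26 - 12) * e^(-0.01*286)
  = 12 + 14 * e^(-2.860)
  = 12 + 14 * 0.05727
  = 12 + 0.8018
  = 12.80%


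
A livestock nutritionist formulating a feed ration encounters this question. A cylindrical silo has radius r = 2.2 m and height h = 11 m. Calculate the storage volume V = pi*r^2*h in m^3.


V = pi * r^2 * h
  = pi * 2.2^2 * 11
  = pi * 4.84 * 11
  = 167.26 m^3


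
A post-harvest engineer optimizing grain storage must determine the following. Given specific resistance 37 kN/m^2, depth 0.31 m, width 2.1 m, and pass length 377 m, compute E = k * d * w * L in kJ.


E = k * d * w * L
  = 37 * 0.31 * 2.1 * 377
  = 9080.80 kJ


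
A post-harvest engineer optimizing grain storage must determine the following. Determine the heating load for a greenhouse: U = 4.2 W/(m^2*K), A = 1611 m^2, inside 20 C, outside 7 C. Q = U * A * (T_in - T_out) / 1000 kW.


dT = 20 - (7) = 13 K
Q = U * A * dT
  = 4.2 * 1611 * 13
  = 87960.60 W = 87.96 kW


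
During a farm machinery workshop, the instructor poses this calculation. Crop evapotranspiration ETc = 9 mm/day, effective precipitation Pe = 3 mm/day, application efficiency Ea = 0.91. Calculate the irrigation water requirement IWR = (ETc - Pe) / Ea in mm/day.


IWR = (ETc - Pe) / Ea
    = (9 - 3) / 0.91
    = 6 / 0.91
    = 6.59 mm/day


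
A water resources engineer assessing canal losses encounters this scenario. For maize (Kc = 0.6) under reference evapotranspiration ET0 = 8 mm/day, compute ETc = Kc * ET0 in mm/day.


ETc = Kc * ET0
    = 0.6 * 8
    = 4.80 mm/day


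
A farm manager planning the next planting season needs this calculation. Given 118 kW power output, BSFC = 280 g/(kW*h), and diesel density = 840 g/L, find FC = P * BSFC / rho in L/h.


FC = P * BSFC / rho_fuel
   = 118 * 280 / 840
   = 33040 / 840
   = 39.33 L/h


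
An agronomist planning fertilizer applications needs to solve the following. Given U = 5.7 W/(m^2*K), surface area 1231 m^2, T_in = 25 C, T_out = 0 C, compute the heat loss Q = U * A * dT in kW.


dT = 25 - (0) = 25 K
Q = U * A * dT
  = 5.7 * 1231 * 25
  = 175417.50 W = 175.42 kW


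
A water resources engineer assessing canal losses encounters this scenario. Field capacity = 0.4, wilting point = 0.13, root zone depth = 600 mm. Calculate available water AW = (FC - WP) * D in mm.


AW = (FC - WP) * D
   = (0.4 - 0.13) * 600
   = 0.27 * 600
   = 162 mm


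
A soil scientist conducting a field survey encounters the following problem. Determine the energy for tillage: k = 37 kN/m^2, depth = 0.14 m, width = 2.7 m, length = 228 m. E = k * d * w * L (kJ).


E = k * d * w * L
  = 37 * 0.14 * 2.7 * 228
  = 3188.81 kJ


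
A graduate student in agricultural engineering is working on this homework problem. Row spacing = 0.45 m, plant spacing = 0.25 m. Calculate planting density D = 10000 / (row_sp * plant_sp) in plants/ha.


D = 10000 / (row_sp * plant_sp)
  = 10000 / (0.45 * 0.25)
  = 10000 / 0.1125
  = 88888.89 plants/ha


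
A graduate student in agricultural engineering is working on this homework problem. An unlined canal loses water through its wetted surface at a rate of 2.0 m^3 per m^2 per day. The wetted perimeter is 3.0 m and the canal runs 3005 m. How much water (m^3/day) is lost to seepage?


S = C * P * L
  = 2.0 * 3.0 * 3005
  = 18030 m^3/day


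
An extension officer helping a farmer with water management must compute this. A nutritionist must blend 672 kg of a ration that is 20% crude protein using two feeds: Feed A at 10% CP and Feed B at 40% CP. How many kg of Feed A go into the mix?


parts_A = CP_b - target = 40 - 20 = 20
parts_B = target - CP_a = 20 - 10 = 10
total_parts = 20 + 10 = 30
Feed A = 672 * 20 / 30 = 448 kg
Feed B = 672 * 10 / 30 = 224 kg

448 kg


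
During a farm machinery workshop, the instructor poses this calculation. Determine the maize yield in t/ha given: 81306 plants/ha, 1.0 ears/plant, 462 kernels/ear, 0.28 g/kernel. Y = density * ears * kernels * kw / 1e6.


Y = density * ears * kernels * kw
  = 81306 * 1.0 * 462 * 0.28 g/ha
  = 10517744.16 g/ha
  = 10517.74 kg/ha = 10.52 t/ha


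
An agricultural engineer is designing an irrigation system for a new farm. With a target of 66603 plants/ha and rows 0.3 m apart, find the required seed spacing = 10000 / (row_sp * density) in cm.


spacing = 10000 / (row_sp * density)
        = 10000 / (0.3 * 66603)
        = 10000 / 19980.90
        = 0.50048 m = 50.05 cm


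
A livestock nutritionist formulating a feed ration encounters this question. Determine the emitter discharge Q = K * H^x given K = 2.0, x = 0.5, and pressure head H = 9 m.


Q = K * H^x
  = 2.0 * 9^0.5
  = 2.0 * 3
  = 6 L/h


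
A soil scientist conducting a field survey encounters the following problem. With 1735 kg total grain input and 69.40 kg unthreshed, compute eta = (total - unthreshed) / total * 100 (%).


eta = (total - unthreshed) / total * 100
    = (1735 - 69.40) / 1735 * 100
    = 1665.60 / 1735 * 100
    = 96%


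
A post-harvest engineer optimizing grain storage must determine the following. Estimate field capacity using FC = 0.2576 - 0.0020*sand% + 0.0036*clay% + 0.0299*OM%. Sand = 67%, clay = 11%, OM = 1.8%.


FC = 0.2576 - 0.0020*67 + 0.0036*11 + 0.0299*1.8
   = 0.2576 - 0.1340 + 0.0396 + 0.0538
   = 0.2170


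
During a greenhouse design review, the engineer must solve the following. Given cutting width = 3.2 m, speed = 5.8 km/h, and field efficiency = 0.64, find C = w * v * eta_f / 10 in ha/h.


C = w * v * eta_f / 10
  = 3.2 * 5.8 * 0.64 / 10
  = 11.88 / 10
  = 1.19 ha/h


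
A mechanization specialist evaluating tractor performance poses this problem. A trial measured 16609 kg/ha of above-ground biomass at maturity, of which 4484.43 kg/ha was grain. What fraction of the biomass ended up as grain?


HI = grain_yield / biomass
   = 4484.43 / 16609
   = 0.27


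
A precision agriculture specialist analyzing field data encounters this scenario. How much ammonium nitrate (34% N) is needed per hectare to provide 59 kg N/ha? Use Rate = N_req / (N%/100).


Rate = N_required / (N_content / 100)
     = 59 / (34 / 100)
     = 59 / 0.34
     = 173.53 kg/ha


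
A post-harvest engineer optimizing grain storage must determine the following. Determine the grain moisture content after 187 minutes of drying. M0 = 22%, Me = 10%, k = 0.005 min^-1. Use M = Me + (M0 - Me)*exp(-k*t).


M = Me + (M0 - Me) * e^(-k*t)
  = 10 + (22 - 10) * e^(-0.005*187)
  = 10 + 12 * e^(-0.935)
  = 10 + 12 * 0.39259
  = 10 + 4.7110
  = 14.71%


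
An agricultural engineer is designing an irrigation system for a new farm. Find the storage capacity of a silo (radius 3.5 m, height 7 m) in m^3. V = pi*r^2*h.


V = pi * r^2 * h
  = pi * 3.5^2 * 7
  = pi * 12.25 * 7
  = 269.39 m^3


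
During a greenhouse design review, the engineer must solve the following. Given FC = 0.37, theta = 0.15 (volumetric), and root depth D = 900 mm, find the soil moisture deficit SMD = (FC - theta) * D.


SMD = (FC - theta) * D
    = (0.37 - 0.15) * 900
    = 0.220 * 900
    = 198 mm


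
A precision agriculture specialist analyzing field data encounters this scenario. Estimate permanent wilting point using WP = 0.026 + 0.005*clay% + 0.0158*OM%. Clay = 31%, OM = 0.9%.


WP = 0.026 + 0.005*31 + 0.0158*0.9
   = 0.026 + 0.1550 + 0.0142
   = 0.1952


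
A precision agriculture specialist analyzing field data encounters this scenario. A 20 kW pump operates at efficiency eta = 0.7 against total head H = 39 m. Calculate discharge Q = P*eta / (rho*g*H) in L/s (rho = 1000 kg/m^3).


Q = (P * 1000 * eta) / (rho * g * H)
  = (20 * 1000 * 0.7) / (1000 * 9.81 * 39)
  = 14000 / 382590
  = 0.03659 m^3/s = 36.59 L/s


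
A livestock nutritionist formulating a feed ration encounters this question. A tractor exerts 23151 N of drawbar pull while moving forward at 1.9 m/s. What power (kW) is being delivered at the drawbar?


P = F * v / 1000
  = 23151 * 1.9 / 1000
  = 43986.90 / 1000
  = 43.99 kW


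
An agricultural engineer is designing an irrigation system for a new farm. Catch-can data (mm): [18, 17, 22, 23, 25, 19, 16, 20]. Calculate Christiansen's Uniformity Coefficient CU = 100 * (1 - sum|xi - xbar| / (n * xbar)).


xbar = 160 / 8 = 20
sum|xi - xbar| = 20
CU = 100 * (1 - 20 / (8 * 20))
   = 100 * (1 - 0.1250)
   = 87.50%


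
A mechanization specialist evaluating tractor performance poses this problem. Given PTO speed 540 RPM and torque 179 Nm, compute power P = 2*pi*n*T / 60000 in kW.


P = 2*pi*n*T / 60000
  = 2*pi * 540 * 179 / 60000
  = 607332.69 / 60000
  = 10.12 kW


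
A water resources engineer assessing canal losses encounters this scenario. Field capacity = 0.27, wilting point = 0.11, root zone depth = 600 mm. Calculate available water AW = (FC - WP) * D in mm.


AW = (FC - WP) * D
   = (0.27 - 0.11) * 600
   = 0.16 * 600
   = 96 mm


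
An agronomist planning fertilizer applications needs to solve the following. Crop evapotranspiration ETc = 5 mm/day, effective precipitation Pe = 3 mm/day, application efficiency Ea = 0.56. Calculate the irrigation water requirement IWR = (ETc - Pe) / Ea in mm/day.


IWR = (ETc - Pe) / Ea
    = (5 - 3) / 0.56
    = 2 / 0.56
    = 3.57 mm/day


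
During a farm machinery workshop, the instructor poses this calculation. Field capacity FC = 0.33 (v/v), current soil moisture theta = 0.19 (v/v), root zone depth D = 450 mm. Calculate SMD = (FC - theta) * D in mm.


SMD = (FC - theta) * D
    = (0.33 - 0.19) * 450
    = 0.140 * 450
    = 63 mm


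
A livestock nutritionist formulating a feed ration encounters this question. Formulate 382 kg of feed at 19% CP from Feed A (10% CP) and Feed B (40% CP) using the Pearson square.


parts_A = CP_b - target = 40 - 19 = 21
parts_B = target - CP_a = 19 - 10 = 9
total_parts = 21 + 9 = 30
Feed A = 382 * 21 / 30 = 267.40 kg
Feed B = 382 * 9 / 30 = 114.60 kg

267.40 kg


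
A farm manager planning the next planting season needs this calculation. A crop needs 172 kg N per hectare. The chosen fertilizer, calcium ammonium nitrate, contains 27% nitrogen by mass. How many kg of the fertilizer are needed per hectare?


Rate = N_required / (N_content / 100)
     = 172 / (27 / 100)
     = 172 / 0.27
     = 637.04 kg/ha


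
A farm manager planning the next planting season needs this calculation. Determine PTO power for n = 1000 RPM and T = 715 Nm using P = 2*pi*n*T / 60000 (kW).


P = 2*pi*n*T / 60000
  = 2*pi * 1000 * 715 / 60000
  = 4492477.49 / 60000
  = 74.87 kW


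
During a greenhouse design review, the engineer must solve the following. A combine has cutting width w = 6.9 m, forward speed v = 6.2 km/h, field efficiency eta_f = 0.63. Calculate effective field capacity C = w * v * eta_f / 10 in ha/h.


C = w * v * eta_f / 10
  = 6.9 * 6.2 * 0.63 / 10
  = 26.95 / 10
  = 2.70 ha/h


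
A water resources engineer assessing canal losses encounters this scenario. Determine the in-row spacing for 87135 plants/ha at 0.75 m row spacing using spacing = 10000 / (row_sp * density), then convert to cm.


spacing = 10000 / (row_sp * density)
        = 10000 / (0.75 * 87135)
        = 10000 / 65351.25
        = 0.15302 m = 15.30 cm


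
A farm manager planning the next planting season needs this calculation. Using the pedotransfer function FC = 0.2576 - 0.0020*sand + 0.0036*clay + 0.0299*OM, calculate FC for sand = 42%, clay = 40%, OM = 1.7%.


FC = 0.2576 - 0.0020*42 + 0.0036*40 + 0.0299*1.7
   = 0.2576 - 0.0840 + 0.1440 + 0.0508
   = 0.3684


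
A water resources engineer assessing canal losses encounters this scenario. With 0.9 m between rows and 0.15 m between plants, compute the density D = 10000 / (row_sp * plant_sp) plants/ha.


D = 10000 / (row_sp * plant_sp)
  = 10000 / (0.9 * 0.15)
  = 10000 / 0.1350
  = 74074.07 plants/ha


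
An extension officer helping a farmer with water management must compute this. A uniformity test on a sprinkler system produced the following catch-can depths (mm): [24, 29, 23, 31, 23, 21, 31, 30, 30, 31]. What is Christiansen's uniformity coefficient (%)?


xbar = 273 / 10 = 27.300
sum|xi - xbar| = 36.400
CU = 100 * (1 - 36.400 / (10 * 27.300))
   = 100 * (1 - 0.1333)
   = 86.67%


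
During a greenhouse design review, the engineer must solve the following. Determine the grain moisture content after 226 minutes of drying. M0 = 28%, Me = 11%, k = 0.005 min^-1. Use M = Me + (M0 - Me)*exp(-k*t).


M = Me + (M0 - Me) * e^(-k*t)
  = 11 + (28 - 11) * e^(-0.005*226)
  = 11 + 17 * e^(-1.130)
  = 11 + 17 * 0.32303
  = 11 + 5.4916
  = 16.49%


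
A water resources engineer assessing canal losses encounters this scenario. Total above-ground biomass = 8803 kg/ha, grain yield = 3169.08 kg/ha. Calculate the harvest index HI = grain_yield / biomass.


HI = grain_yield / biomass
   = 3169.08 / 8803
   = 0.36


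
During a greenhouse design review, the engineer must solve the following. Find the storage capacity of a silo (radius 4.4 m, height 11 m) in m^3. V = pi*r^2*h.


V = pi * r^2 * h
  = pi * 4.4^2 * 11
  = pi * 19.36 * 11
  = 669.03 m^3


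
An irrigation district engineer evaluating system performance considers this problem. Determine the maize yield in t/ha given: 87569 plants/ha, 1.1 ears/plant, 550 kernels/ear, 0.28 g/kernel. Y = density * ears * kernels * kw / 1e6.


Y = density * ears * kernels * kw
  = 87569 * 1.1 * 550 * 0.28 g/ha
  = 14834188.60 g/ha
  = 14834.19 kg/ha = 14.83 t/ha


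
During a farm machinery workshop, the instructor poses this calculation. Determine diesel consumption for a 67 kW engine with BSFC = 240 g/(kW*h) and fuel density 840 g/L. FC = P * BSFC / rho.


FC = P * BSFC / rho_fuel
   = 67 * 240 / 840
   = 16080 / 840
   = 19.14 L/h


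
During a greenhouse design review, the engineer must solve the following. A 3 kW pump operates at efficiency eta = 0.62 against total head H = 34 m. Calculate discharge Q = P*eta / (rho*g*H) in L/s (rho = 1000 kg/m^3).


Q = (P * 1000 * eta) / (rho * g * H)
  = (3 * 1000 * 0.62) / (1000 * 9.81 * 34)
  = 1860 / 333540
  = 0.00558 m^3/s = 5.58 L/s


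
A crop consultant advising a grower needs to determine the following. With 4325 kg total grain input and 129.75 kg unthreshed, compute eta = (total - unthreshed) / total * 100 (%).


eta = (total - unthreshed) / total * 100
    = (4325 - 129.75) / 4325 * 100
    = 4195.25 / 4325 * 100
    = 97%


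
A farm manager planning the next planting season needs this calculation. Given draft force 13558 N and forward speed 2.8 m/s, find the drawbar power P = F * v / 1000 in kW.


P = F * v / 1000
  = 13558 * 2.8 / 1000
  = 37962.40 / 1000
  = 37.96 kW


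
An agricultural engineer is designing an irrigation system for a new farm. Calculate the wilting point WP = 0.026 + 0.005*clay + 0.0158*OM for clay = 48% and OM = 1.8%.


WP = 0.026 + 0.005*48 + 0.0158*1.8
   = 0.026 + 0.2400 + 0.0284
   = 0.2944


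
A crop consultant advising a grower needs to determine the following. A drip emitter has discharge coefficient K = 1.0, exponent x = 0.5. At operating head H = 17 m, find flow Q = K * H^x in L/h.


Q = K * H^x
  = 1.0 * 17^0.5
  = 1.0 * 4.1231
  = 4.12 L/h


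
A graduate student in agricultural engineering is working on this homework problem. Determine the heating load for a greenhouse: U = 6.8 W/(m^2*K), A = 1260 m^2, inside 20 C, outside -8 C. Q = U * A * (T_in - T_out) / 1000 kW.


dT = 20 - (-8) = 28 K
Q = U * A * dT
  = 6.8 * 1260 * 28
  = 239904 W = 239.90 kW


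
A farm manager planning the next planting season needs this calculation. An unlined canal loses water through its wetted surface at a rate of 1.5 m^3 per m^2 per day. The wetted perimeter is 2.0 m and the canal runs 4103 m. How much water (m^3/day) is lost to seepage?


S = C * P * L
  = 1.5 * 2.0 * 4103
  = 12309 m^3/day


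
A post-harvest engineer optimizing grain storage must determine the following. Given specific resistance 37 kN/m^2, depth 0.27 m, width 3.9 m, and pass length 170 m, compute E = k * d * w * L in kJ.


E = k * d * w * L
  = 37 * 0.27 * 3.9 * 170
  = 6623.37 kJ


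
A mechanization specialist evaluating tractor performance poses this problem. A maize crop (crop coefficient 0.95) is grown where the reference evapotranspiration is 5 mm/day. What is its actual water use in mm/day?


ETc = Kc * ET0
    = 0.95 * 5
    = 4.75 mm/day


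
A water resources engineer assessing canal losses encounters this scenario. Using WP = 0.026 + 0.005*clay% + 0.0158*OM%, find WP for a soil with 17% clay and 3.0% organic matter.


WP = 0.026 + 0.005*17 + 0.0158*3.0
   = 0.026 + 0.0850 + 0.0474
   = 0.1584


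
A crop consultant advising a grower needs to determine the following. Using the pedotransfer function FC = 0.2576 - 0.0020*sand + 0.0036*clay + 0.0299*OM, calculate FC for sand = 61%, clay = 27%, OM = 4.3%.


FC = 0.2576 - 0.0020*61 + 0.0036*27 + 0.0299*4.3
   = 0.2576 - 0.1220 + 0.0972 + 0.1286
   = 0.3614


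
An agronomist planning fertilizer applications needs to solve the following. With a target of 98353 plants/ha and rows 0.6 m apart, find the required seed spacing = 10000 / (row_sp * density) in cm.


spacing = 10000 / (row_sp * density)
        = 10000 / (0.6 * 98353)
        = 10000 / 59011.80
        = 0.16946 m = 16.95 cm


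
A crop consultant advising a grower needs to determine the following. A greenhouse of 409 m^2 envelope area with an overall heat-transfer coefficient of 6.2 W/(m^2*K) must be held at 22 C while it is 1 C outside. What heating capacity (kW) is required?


dT = 22 - (1) = 21 K
Q = U * A * dT
  = 6.2 * 409 * 21
  = 53251.80 W = 53.25 kW


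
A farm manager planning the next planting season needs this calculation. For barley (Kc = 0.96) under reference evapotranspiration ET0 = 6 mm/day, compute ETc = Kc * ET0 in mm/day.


ETc = Kc * ET0
    = 0.96 * 6
    = 5.76 mm/day


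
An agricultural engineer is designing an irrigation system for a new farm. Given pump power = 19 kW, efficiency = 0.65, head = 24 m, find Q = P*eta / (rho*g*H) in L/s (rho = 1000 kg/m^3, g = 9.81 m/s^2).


Q = (P * 1000 * eta) / (rho * g * H)
  = (19 * 1000 * 0.65) / (1000 * 9.81 * 24)
  = 12350 / 235440
  = 0.05245 m^3/s = 52.45 L/s


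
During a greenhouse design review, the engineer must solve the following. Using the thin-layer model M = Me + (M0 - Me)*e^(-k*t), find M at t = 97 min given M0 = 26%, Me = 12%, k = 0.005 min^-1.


M = Me + (M0 - Me) * e^(-k*t)
  = 12 + (26 - 12) * e^(-0.005*97)
  = 12 + 14 * e^(-0.485)
  = 12 + 14 * 0.61570
  = 12 + 8.6198
  = 20.62%


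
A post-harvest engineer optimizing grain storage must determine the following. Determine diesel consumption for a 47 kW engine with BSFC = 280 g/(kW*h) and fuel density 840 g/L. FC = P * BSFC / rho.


FC = P * BSFC / rho_fuel
   = 47 * 280 / 840
   = 13160 / 840
   = 15.67 L/h


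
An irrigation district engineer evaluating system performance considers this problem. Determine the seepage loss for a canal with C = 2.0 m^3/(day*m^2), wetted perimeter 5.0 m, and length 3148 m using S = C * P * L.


S = C * P * L
  = 2.0 * 5.0 * 3148
  = 31480 m^3/day


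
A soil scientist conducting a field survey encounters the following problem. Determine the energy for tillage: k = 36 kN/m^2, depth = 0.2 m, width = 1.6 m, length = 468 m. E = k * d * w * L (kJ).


E = k * d * w * L
  = 36 * 0.2 * 1.6 * 468
  = 5391.36 kJ


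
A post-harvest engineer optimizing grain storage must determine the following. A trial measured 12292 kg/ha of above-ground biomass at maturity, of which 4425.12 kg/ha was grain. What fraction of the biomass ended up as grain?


HI = grain_yield / biomass
   = 4425.12 / 12292
   = 0.36


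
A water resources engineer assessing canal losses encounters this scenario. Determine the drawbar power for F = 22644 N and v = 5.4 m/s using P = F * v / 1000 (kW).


P = F * v / 1000
  = 22644 * 5.4 / 1000
  = 122277.60 / 1000
  = 122.28 kW


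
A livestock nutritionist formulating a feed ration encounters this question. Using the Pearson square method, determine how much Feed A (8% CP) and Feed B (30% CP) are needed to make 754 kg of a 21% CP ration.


parts_A = CP_b - target = 30 - 21 = 9
parts_B = target - CP_a = 21 - 8 = 13
total_parts = 9 + 13 = 22
Feed A = 754 * 9 / 22 = 308.45 kg
Feed B = 754 * 13 / 22 = 445.55 kg

308.45 kg


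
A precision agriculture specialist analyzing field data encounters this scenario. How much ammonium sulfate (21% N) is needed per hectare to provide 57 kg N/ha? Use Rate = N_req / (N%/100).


Rate = N_required / (N_content / 100)
     = 57 / (21 / 100)
     = 57 / 0.21
     = 271.43 kg/ha


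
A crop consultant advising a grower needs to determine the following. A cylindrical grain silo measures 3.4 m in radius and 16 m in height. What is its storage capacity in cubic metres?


V = pi * r^2 * h
  = pi * 3.4^2 * 16
  = pi * 11.56 * 16
  = 581.07 m^3


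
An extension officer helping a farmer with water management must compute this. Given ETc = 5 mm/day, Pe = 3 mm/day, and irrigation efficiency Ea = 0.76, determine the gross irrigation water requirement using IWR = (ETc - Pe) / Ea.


IWR = (ETc - Pe) / Ea
    = (5 - 3) / 0.76
    = 2 / 0.76
    = 2.63 mm/day


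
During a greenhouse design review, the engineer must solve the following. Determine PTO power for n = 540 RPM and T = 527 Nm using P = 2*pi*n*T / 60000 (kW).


P = 2*pi*n*T / 60000
  = 2*pi * 540 * 527 / 60000
  = 1788068.87 / 60000
  = 29.80 kW


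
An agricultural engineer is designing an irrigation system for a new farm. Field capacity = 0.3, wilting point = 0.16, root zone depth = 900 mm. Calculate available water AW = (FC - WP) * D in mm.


AW = (FC - WP) * D
   = (0.3 - 0.16) * 900
   = 0.14 * 900
   = 126 mm


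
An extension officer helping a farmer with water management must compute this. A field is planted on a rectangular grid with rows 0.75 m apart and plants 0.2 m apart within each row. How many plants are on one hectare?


D = 10000 / (row_sp * plant_sp)
  = 10000 / (0.75 * 0.2)
  = 10000 / 0.1500
  = 66666.67 plants/ha


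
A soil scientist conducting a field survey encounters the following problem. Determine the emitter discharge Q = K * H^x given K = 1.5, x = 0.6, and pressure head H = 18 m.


Q = K * H^x
  = 1.5 * 18^0.6
  = 1.5 * 5.6645
  = 8.50 L/h


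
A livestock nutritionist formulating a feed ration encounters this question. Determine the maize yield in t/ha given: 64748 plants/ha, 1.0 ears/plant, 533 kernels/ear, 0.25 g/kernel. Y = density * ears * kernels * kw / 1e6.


Y = density * ears * kernels * kw
  = 64748 * 1.0 * 533 * 0.25 g/ha
  = 8627671 g/ha
  = 8627.67 kg/ha = 8.63 t/ha


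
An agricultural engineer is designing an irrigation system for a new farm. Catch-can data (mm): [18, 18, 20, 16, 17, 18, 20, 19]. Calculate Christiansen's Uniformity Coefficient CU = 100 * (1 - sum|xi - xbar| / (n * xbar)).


xbar = 146 / 8 = 18.250
sum|xi - xbar| = 8.500
CU = 100 * (1 - 8.500 / (8 * 18.250))
   = 100 * (1 - 0.0582)
   = 94.18%


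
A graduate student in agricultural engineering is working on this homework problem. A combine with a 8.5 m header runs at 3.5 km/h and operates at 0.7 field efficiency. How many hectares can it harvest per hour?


C = w * v * eta_f / 10
  = 8.5 * 3.5 * 0.7 / 10
  = 20.83 / 10
  = 2.08 ha/h


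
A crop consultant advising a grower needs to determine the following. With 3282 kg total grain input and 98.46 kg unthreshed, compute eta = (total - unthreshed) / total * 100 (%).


eta = (total - unthreshed) / total * 100
    = (3282 - 98.46) / 3282 * 100
    = 3183.54 / 3282 * 100
    = 97%


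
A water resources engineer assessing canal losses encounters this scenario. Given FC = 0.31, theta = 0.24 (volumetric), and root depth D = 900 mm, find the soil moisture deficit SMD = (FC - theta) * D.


SMD = (FC - theta) * D
    = (0.31 - 0.24) * 900
    = 0.070 * 900
    = 63 mm


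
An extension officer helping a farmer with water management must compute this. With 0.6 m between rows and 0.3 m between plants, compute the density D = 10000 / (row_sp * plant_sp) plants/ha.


D = 10000 / (row_sp * plant_sp)
  = 10000 / (0.6 * 0.3)
  = 10000 / 0.1800
  = 55555.56 plants/ha


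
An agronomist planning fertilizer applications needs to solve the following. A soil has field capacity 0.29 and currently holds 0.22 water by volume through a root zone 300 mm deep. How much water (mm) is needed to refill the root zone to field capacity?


SMD = (FC - theta) * D
    = (0.29 - 0.22) * 300
    = 0.070 * 300
    = 21 mm


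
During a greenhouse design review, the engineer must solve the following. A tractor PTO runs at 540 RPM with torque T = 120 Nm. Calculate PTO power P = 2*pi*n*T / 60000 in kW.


P = 2*pi*n*T / 60000
  = 2*pi * 540 * 120 / 60000
  = 407150.41 / 60000
  = 6.79 kW


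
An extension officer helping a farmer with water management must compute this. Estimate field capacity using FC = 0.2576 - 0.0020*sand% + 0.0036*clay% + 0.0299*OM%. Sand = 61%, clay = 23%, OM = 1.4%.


FC = 0.2576 - 0.0020*61 + 0.0036*23 + 0.0299*1.4
   = 0.2576 - 0.1220 + 0.0828 + 0.0419
   = 0.2603


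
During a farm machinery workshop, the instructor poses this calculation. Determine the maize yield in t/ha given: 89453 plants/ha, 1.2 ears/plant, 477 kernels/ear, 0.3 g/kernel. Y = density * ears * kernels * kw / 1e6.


Y = density * ears * kernels * kw
  = 89453 * 1.2 * 477 * 0.3 g/ha
  = 15360869.16 g/ha
  = 15360.87 kg/ha = 15.36 t/ha
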